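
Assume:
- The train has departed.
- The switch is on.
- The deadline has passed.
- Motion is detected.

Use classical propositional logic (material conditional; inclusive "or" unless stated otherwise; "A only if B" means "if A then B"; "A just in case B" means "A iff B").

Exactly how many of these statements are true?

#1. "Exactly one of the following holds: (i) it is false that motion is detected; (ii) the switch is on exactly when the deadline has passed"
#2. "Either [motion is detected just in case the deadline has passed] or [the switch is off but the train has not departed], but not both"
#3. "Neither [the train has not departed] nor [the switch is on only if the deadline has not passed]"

3

Let M = "motion is detected" (True), R = "the switch is on" (True), L = "the deadline has passed" (True), N = "the train has departed" (True).

#1: Formalization: not M xor (R iff L)

not M = not True = False
R iff L = True iff True = True
not M xor (R iff L) = False xor True = True
So #1 is true.

#2: This is (M iff L) xor (not R and not N).

M iff L = True iff True = True
not R = not True = False
not N = not True = False
not R and not N = False and False = False
(M iff L) xor (not R and not N) = True xor False = True
Hence #2 is true.

#3: In symbols: not N nor (R -> not L)

not N = not True = False
not L = not True = False
R -> not L = True -> False = False
not N nor (R -> not L) = False nor False = True
Hence #3 is true.

True statements: 3.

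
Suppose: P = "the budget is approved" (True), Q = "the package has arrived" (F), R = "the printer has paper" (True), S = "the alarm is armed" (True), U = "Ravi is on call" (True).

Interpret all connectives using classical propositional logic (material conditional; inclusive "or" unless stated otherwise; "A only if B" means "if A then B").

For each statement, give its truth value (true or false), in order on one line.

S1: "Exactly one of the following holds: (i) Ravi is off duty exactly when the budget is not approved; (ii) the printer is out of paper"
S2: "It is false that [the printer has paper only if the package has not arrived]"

S1: Formalization: (not U iff not P) xor not R

not U = not True = False
not P = not True = False
not U iff not P = False iff False = True
not R = not True = False
(not U iff not P) xor not R = True xor False = True
So S1 is true.

S2: This is not (R -> not Q).

not Q = not False = True
R -> not Q = True -> True = True
not (R -> not Q) = not True = False
Hence S2 is false.

S1 T; S2 F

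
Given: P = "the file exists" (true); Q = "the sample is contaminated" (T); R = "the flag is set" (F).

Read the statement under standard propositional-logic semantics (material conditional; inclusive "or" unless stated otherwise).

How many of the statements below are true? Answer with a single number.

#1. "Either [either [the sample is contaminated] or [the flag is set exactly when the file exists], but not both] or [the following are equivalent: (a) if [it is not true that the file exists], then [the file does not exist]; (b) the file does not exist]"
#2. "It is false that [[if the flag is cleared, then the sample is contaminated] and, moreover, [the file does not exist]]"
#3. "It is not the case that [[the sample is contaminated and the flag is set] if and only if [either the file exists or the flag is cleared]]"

#1: This is (Q ⊕ (R ↔ P)) ∨ ((¬P → ¬P) ↔ ¬P).

R ↔ P = F ↔ T = F
Q ⊕ (R ↔ P) = T ⊕ F = T
¬P = ¬T = F
¬P = ¬T = F
¬P → ¬P = F → F = T
¬P = ¬T = F
(¬P → ¬P) ↔ ¬P = T ↔ F = F
(Q ⊕ (R ↔ P)) ∨ ((¬P → ¬P) ↔ ¬P) = T ∨ F = T
Thus #1 is true.

#2: Formalization: ¬((¬R → Q) ∧ ¬P)

¬R = ¬F = T
¬R → Q = T → T = T
¬P = ¬T = F
(¬R → Q) ∧ ¬P = T ∧ F = F
¬((¬R → Q) ∧ ¬P) = ¬F = T
Thus #2 is true.

#3: Parsed as ¬((Q ∧ R) ↔ (P ∨ ¬R))

Q ∧ R = T ∧ F = F
¬R = ¬F = T
P ∨ ¬R = T ∨ T = T
(Q ∧ R) ↔ (P ∨ ¬R) = F ↔ T = F
¬((Q ∧ R) ↔ (P ∨ ¬R)) = ¬F = T
So #3 is true.

Count: 3.

3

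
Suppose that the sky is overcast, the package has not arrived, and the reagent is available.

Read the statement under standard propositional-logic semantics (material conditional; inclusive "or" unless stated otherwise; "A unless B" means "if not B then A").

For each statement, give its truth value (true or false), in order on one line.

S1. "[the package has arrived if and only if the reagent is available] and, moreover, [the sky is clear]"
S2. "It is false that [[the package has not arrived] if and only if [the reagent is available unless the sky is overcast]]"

S1 False / S2 False

Let Q = "the package has arrived" (F), R = "the reagent is available" (T), P = "the sky is overcast" (T).

S1: Parsed as (Q <-> R) & ~P

Q <-> R = F <-> T = F
~P = ~T = F
(Q <-> R) & ~P = F & F = F
So S1 is false.

S2: Parsed as ~(~Q <-> (R | P))

~Q = ~F = T
R | P = T | T = T
~Q <-> (R | P) = T <-> T = T
~(~Q <-> (R | P)) = ~T = F
So S2 is false.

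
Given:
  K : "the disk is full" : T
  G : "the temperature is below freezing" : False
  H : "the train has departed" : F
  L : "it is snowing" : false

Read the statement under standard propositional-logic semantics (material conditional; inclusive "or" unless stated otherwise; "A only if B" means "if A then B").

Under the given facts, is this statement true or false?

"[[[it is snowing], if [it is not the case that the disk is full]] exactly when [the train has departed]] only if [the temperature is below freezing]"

This is ((not K -> L) iff H) -> G.

not K = not True = False
not K -> L = False -> False = True
(not K -> L) iff H = True iff False = False
((not K -> L) iff H) -> G = False -> False = True

True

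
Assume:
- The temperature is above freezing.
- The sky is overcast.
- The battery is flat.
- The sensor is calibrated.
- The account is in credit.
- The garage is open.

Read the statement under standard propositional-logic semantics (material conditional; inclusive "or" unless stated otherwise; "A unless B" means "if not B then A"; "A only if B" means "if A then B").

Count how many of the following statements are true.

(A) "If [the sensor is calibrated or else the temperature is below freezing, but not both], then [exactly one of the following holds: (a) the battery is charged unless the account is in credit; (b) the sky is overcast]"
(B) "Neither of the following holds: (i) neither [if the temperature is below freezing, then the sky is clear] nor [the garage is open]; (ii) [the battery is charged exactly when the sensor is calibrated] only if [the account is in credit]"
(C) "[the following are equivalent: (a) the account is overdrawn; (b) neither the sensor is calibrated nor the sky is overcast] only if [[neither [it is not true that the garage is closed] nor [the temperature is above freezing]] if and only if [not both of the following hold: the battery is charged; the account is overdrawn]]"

0

Let D = "the sensor is calibrated" (True), L = "the temperature is below freezing" (False), V = "the battery is charged" (False), N = "the account is overdrawn" (False), H = "the sky is overcast" (True), R = "the garage is closed" (False).

(A): This is (D xor L) -> ((V or not N) xor H).

D xor L = True xor False = True
not N = not False = True
V or not N = False or True = True
(V or not N) xor H = True xor True = False
(D xor L) -> ((V or not N) xor H) = True -> False = False
So (A) is false.

(B): In symbols: ((L -> not H) nor not R) nor ((V iff D) -> not N)

not H = not True = False
L -> not H = False -> False = True
not R = not False = True
(L -> not H) nor not R = True nor True = False
V iff D = False iff True = False
not N = not False = True
(V iff D) -> not N = False -> True = True
((L -> not H) nor not R) nor ((V iff D) -> not N) = False nor True = False
Hence (B) is false.

(C): Formalization: (N iff (D nor H)) -> ((not R nor not L) iff (V nand N))

D nor H = True nor True = False
N iff (D nor H) = False iff False = True
not R = not False = True
not L = not False = True
not R nor not L = True nor True = False
V nand N = False nand False = True
(not R nor not L) iff (V nand N) = False iff True = False
(N iff (D nor H)) -> ((not R nor not L) iff (V nand N)) = True -> False = False
So (C) is false.

Count: 0.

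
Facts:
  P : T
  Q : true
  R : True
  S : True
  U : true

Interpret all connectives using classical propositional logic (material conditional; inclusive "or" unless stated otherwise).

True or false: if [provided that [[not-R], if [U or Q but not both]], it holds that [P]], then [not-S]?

False.

This is (((U xor Q) -> not R) -> P) -> not S.

U xor Q = True xor True = False
not R = not True = False
(U xor Q) -> not R = False -> False = True
((U xor Q) -> not R) -> P = True -> True = True
not S = not True = False
(((U xor Q) -> not R) -> P) -> not S = True -> False = False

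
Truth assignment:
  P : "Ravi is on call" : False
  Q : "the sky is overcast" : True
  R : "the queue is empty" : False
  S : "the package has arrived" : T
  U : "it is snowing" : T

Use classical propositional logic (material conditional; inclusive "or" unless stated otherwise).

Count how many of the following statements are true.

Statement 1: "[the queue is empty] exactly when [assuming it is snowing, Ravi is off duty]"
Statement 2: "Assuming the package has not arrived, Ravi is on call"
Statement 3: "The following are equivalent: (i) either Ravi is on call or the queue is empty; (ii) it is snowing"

1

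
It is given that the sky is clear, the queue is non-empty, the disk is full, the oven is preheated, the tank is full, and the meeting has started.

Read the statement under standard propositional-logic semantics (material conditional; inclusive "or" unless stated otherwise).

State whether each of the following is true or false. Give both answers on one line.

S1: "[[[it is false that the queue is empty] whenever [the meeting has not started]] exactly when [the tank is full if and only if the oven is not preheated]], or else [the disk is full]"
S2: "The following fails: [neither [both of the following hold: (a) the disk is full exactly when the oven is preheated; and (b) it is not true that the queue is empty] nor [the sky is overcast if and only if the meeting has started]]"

Let V = "the meeting has started" (T), Q = "the queue is empty" (F), U = "the tank is full" (T), S = "the oven is preheated" (T), R = "the disk is full" (T), P = "the sky is overcast" (F).

S1: In symbols: ((¬V → ¬Q) ↔ (U ↔ ¬S)) ∨ R

¬V = ¬T = F
¬Q = ¬F = T
¬V → ¬Q = F → T = T
¬S = ¬T = F
U ↔ ¬S = T ↔ F = F
(¬V → ¬Q) ↔ (U ↔ ¬S) = T ↔ F = F
((¬V → ¬Q) ↔ (U ↔ ¬S)) ∨ R = F ∨ T = T
Thus S1 is true.

S2: Parsed as ¬(((R ↔ S) ∧ ¬Q) ↓ (P ↔ V))

R ↔ S = T ↔ T = T
¬Q = ¬F = T
(R ↔ S) ∧ ¬Q = T ∧ T = T
P ↔ V = F ↔ T = F
((R ↔ S) ∧ ¬Q) ↓ (P ↔ V) = T ↓ F = F
¬(((R ↔ S) ∧ ¬Q) ↓ (P ↔ V)) = ¬F = T
Thus S2 is true.

S1 true, S2 true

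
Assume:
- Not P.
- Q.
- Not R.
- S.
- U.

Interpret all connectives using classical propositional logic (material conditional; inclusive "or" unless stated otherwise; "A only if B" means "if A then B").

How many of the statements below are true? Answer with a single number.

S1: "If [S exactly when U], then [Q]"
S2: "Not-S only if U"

2

S1: Parsed as (S iff U) -> Q

S iff U = True iff True = True
(S iff U) -> Q = True -> True = True
Hence S1 is true.

S2: In symbols: not S -> U

not S = not True = False
not S -> U = False -> True = True
Hence S2 is true.

2 of the 2 statements are true (S1, S2).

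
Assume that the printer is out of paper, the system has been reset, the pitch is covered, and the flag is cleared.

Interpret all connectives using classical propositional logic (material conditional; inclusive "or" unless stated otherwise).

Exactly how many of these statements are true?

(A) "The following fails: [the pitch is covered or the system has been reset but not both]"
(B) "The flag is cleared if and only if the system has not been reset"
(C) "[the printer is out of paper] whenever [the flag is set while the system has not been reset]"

Let L = "the pitch is covered" (True), K = "the system has been reset" (True), G = "the flag is set" (False), S = "the printer has paper" (False).

(A): This is not (L xor K).

L xor K = True xor True = False
not (L xor K) = not False = True
So (A) is true.

(B): Formalization: not G iff not K

not G = not False = True
not K = not True = False
not G iff not K = True iff False = False
Thus (B) is false.

(C): Formalization: (G and not K) -> not S

not K = not True = False
G and not K = False and False = False
not S = not False = True
(G and not K) -> not S = False -> True = True
Thus (C) is true.

2 of the 3 statements are true.

2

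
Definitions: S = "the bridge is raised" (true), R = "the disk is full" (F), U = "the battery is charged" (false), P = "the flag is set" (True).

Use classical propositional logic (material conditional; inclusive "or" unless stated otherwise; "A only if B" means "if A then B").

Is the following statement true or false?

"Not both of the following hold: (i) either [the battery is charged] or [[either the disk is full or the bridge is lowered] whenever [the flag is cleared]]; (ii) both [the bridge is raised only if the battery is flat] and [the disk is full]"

Values: U=F, P=T, R=F, S=T.
In symbols: (U ∨ (¬P → (R ∨ ¬S))) ↑ ((S → ¬U) ∧ R)

¬P = ¬T = F
¬S = ¬T = F
R ∨ ¬S = F ∨ F = F
¬P → (R ∨ ¬S) = F → F = T
U ∨ (¬P → (R ∨ ¬S)) = F ∨ T = T
¬U = ¬F = T
S → ¬U = T → T = T
(S → ¬U) ∧ R = T ∧ F = F
(U ∨ (¬P → (R ∨ ¬S))) ↑ ((S → ¬U) ∧ R) = T ↑ F = T

The statement is true.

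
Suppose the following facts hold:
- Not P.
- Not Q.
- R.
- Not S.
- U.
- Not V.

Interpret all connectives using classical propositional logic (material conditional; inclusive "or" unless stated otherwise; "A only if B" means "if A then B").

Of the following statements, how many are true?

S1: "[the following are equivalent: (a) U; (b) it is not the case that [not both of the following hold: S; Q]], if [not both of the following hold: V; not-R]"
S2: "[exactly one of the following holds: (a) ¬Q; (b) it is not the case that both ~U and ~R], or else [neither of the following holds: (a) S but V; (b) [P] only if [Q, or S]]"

S1: In symbols: (V ↑ ¬R) → (U ↔ ¬(S ↑ Q))

¬R = ¬T = F
V ↑ ¬R = F ↑ F = T
S ↑ Q = F ↑ F = T
¬(S ↑ Q) = ¬T = F
U ↔ ¬(S ↑ Q) = T ↔ F = F
(V ↑ ¬R) → (U ↔ ¬(S ↑ Q)) = T → F = F
So S1 is false.

S2: In symbols: (¬Q ⊕ (¬U ↑ ¬R)) ∨ ((S ∧ V) ↓ (P → (Q ∨ S)))

¬Q = ¬F = T
¬U = ¬T = F
¬R = ¬T = F
¬U ↑ ¬R = F ↑ F = T
¬Q ⊕ (¬U ↑ ¬R) = T ⊕ T = F
S ∧ V = F ∧ F = F
Q ∨ S = F ∨ F = F
P → (Q ∨ S) = F → F = T
(S ∧ V) ↓ (P → (Q ∨ S)) = F ↓ T = F
(¬Q ⊕ (¬U ↑ ¬R)) ∨ ((S ∧ V) ↓ (P → (Q ∨ S))) = F ∨ F = F
Thus S2 is false.

Count: 0.

0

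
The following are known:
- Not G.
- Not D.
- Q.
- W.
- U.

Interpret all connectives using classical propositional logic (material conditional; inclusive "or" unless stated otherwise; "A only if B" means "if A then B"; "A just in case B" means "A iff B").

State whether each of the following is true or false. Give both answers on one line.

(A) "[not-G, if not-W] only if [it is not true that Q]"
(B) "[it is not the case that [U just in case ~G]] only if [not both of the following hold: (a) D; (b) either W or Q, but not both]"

(A): This is (¬W → ¬G) → ¬Q.

¬W = ¬T = F
¬G = ¬F = T
¬W → ¬G = F → T = T
¬Q = ¬T = F
(¬W → ¬G) → ¬Q = T → F = F
Thus (A) is false.

(B): Formalization: ¬(U ↔ ¬G) → (D ↑ (W ⊕ Q))

¬G = ¬F = T
U ↔ ¬G = T ↔ T = T
¬(U ↔ ¬G) = ¬T = F
W ⊕ Q = T ⊕ T = F
D ↑ (W ⊕ Q) = F ↑ F = T
¬(U ↔ ¬G) → (D ↑ (W ⊕ Q)) = F → T = T
So (B) is true.

(A) F; (B) T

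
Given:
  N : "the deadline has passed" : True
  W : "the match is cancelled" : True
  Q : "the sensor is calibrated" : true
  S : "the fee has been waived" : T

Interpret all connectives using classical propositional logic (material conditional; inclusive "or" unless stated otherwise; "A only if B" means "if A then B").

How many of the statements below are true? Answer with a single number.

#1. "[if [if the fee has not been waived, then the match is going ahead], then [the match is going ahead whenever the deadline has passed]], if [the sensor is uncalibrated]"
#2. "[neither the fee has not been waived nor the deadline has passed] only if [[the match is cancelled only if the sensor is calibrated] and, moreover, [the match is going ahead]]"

2

#1: Parsed as not Q -> ((not S -> not W) -> (N -> not W))

not Q = not True = False
not S = not True = False
not W = not True = False
not S -> not W = False -> False = True
not W = not True = False
N -> not W = True -> False = False
(not S -> not W) -> (N -> not W) = True -> False = False
not Q -> ((not S -> not W) -> (N -> not W)) = False -> False = True
Thus #1 is true.

#2: Parsed as (not S nor N) -> ((W -> Q) and not W)

not S = not True = False
not S nor N = False nor True = False
W -> Q = True -> True = True
not W = not True = False
(W -> Q) and not W = True and False = False
(not S nor N) -> ((W -> Q) and not W) = False -> False = True
So #2 is true.

2 of the 2 statements are true (#1, #2).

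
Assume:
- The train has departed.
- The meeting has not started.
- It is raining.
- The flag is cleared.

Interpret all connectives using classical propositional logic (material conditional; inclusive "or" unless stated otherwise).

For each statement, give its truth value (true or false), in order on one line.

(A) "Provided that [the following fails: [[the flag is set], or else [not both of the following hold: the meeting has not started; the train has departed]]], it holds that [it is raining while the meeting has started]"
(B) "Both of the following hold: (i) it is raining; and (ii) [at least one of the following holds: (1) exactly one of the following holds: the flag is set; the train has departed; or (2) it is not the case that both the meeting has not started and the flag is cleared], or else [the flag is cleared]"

Let S = "the flag is set" (F), Q = "the meeting has started" (F), P = "the train has departed" (T), R = "it is raining" (T).

(A): Parsed as ~(S | (~Q nand P)) -> (R & Q)

~Q = ~F = T
~Q nand P = T nand T = F
S | (~Q nand P) = F | F = F
~(S | (~Q nand P)) = ~F = T
R & Q = T & F = F
~(S | (~Q nand P)) -> (R & Q) = T -> F = F
So (A) is false.

(B): In symbols: R & (((S xor P) | (~Q nand ~S)) | ~S)

S xor P = F xor T = T
~Q = ~F = T
~S = ~F = T
~Q nand ~S = T nand T = F
(S xor P) | (~Q nand ~S) = T | F = T
~S = ~F = T
((S xor P) | (~Q nand ~S)) | ~S = T | T = T
R & (((S xor P) | (~Q nand ~S)) | ~S) = T & T = T
Thus (B) is true.

(A) F; (B) T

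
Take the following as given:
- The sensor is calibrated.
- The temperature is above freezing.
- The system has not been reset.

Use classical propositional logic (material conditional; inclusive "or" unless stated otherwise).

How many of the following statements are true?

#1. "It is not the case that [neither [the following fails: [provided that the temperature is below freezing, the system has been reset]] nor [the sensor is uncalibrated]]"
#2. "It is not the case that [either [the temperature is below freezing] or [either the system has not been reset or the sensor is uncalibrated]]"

0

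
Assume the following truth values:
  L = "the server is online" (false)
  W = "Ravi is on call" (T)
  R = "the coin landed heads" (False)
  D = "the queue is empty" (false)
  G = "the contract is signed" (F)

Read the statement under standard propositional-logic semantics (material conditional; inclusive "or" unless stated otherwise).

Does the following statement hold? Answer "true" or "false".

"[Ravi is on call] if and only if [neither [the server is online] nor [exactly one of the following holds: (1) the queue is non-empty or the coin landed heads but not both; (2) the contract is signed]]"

The statement is false.

In symbols: W <-> (L nor ((~D xor R) xor G))

~D = ~F = T
~D xor R = T xor F = T
(~D xor R) xor G = T xor F = T
L nor ((~D xor R) xor G) = F nor T = F
W <-> (L nor ((~D xor R) xor G)) = T <-> F = F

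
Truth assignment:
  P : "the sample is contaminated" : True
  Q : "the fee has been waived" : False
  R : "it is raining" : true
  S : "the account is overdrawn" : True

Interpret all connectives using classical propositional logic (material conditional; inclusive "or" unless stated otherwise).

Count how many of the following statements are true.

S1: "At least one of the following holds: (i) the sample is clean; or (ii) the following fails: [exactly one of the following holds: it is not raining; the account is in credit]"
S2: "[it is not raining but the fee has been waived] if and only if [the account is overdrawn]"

S1: This is ~P | ~(~R xor ~S).

~P = ~T = F
~R = ~T = F
~S = ~T = F
~R xor ~S = F xor F = F
~(~R xor ~S) = ~F = T
~P | ~(~R xor ~S) = F | T = T
So S1 is true.

S2: In symbols: (~R & Q) <-> S

~R = ~T = F
~R & Q = F & F = F
(~R & Q) <-> S = F <-> T = F
Hence S2 is false.

True statements: 1 (S1).

1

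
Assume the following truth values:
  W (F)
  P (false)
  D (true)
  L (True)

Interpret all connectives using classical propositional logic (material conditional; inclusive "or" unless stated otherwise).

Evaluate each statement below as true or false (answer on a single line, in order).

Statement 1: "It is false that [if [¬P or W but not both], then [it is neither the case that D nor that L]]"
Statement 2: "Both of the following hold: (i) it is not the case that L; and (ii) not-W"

Statement 1: Formalization: ¬((¬P ⊕ W) → (D ↓ L))

¬P = ¬F = T
¬P ⊕ W = T ⊕ F = T
D ↓ L = T ↓ T = F
(¬P ⊕ W) → (D ↓ L) = T → F = F
¬((¬P ⊕ W) → (D ↓ L)) = ¬F = T
So Statement 1 is true.

Statement 2: Parsed as ¬L ∧ ¬W

¬L = ¬T = F
¬W = ¬F = T
¬L ∧ ¬W = F ∧ T = F
Thus Statement 2 is false.

Statement 1 T; Statement 2 F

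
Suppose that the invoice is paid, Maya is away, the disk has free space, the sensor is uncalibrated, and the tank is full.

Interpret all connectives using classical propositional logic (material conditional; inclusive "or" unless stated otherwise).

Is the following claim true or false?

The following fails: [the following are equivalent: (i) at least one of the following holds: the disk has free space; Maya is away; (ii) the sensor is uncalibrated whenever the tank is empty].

false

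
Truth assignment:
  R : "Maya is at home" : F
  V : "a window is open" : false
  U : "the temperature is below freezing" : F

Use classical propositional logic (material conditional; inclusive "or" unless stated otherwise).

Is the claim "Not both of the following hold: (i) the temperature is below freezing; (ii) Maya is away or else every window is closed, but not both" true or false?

Parsed as U nand (~R xor ~V)

~R = ~F = T
~V = ~F = T
~R xor ~V = T xor T = F
U nand (~R xor ~V) = F nand F = T

True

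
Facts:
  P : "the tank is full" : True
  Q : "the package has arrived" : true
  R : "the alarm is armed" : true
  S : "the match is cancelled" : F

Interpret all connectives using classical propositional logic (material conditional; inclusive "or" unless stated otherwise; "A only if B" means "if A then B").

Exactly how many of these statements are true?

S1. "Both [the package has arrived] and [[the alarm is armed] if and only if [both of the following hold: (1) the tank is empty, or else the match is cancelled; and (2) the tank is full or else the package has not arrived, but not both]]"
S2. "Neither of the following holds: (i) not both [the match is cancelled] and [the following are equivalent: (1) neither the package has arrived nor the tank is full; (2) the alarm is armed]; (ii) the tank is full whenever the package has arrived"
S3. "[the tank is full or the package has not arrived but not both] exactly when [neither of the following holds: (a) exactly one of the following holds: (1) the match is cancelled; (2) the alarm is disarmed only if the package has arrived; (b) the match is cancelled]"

S1: This is Q & (R <-> ((~P | S) & (P xor ~Q))).

~P = ~T = F
~P | S = F | F = F
~Q = ~T = F
P xor ~Q = T xor F = T
(~P | S) & (P xor ~Q) = F & T = F
R <-> ((~P | S) & (P xor ~Q)) = T <-> F = F
Q & (R <-> ((~P | S) & (P xor ~Q))) = T & F = F
So S1 is false.

S2: In symbols: (S nand ((Q nor P) <-> R)) nor (Q -> P)

Q nor P = T nor T = F
(Q nor P) <-> R = F <-> T = F
S nand ((Q nor P) <-> R) = F nand F = T
Q -> P = T -> T = T
(S nand ((Q nor P) <-> R)) nor (Q -> P) = T nor T = F
Hence S2 is false.

S3: In symbols: (P xor ~Q) <-> ((S xor (~R -> Q)) nor S)

~Q = ~T = F
P xor ~Q = T xor F = T
~R = ~T = F
~R -> Q = F -> T = T
S xor (~R -> Q) = F xor T = T
(S xor (~R -> Q)) nor S = T nor F = F
(P xor ~Q) <-> ((S xor (~R -> Q)) nor S) = T <-> F = F
Hence S3 is false.

True statements: 0 (none).

0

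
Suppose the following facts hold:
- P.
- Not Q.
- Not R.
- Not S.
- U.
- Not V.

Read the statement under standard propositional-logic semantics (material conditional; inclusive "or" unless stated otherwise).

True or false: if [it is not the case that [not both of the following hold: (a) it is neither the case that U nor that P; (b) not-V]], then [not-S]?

The statement is true.

This is ~((U nor P) nand ~V) -> ~S.

U nor P = T nor T = F
~V = ~F = T
(U nor P) nand ~V = F nand T = T
~((U nor P) nand ~V) = ~T = F
~S = ~F = T
~((U nor P) nand ~V) -> ~S = F -> T = T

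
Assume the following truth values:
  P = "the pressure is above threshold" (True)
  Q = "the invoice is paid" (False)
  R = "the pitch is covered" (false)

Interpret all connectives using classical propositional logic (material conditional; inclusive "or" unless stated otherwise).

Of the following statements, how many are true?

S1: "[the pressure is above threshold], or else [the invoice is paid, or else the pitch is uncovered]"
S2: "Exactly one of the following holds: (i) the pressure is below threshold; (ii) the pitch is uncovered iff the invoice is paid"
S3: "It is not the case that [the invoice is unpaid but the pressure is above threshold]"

1

S1: In symbols: P ∨ (Q ∨ ¬R)

¬R = ¬F = T
Q ∨ ¬R = F ∨ T = T
P ∨ (Q ∨ ¬R) = T ∨ T = T
So S1 is true.

S2: Formalization: ¬P ⊕ (¬R ↔ Q)

¬P = ¬T = F
¬R = ¬F = T
¬R ↔ Q = T ↔ F = F
¬P ⊕ (¬R ↔ Q) = F ⊕ F = F
Thus S2 is false.

S3: In symbols: ¬(¬Q ∧ P)

¬Q = ¬F = T
¬Q ∧ P = T ∧ T = T
¬(¬Q ∧ P) = ¬T = F
So S3 is false.

True statements: 1 (S1).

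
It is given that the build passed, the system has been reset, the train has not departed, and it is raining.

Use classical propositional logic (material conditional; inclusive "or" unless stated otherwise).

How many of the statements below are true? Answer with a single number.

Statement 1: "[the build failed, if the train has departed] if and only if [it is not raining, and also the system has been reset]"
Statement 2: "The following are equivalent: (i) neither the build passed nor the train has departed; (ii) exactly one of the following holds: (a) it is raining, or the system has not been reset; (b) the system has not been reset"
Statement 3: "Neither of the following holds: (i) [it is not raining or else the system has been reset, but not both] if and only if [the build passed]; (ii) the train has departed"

0

Let D = "the train has departed" (False), L = "the build passed" (True), N = "it is raining" (True), Q = "the system has been reset" (True).

Statement 1: Parsed as (D -> not L) iff (not N and Q)

not L = not True = False
D -> not L = False -> False = True
not N = not True = False
not N and Q = False and True = False
(D -> not L) iff (not N and Q) = True iff False = False
Thus Statement 1 is false.

Statement 2: Formalization: (L nor D) iff ((N or not Q) xor not Q)

L nor D = True nor False = False
not Q = not True = False
N or not Q = True or False = True
not Q = not True = False
(N or not Q) xor not Q = True xor False = True
(L nor D) iff ((N or not Q) xor not Q) = False iff True = False
So Statement 2 is false.

Statement 3: Parsed as ((not N xor Q) iff L) nor D

not N = not True = False
not N xor Q = False xor True = True
(not N xor Q) iff L = True iff True = True
((not N xor Q) iff L) nor D = True nor False = False
Thus Statement 3 is false.

True statements: 0 (none).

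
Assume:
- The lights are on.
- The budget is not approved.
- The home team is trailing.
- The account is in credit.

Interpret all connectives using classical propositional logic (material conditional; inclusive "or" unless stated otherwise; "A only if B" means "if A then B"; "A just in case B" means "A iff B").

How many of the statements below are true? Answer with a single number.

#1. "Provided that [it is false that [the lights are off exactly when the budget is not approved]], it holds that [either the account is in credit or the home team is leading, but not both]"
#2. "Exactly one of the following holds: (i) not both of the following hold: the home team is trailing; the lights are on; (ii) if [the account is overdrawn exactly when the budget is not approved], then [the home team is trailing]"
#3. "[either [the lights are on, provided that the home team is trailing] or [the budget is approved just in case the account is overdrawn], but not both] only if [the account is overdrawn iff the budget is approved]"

Let P = "the lights are on" (T), Q = "the budget is approved" (F), S = "the account is overdrawn" (F), R = "the home team is leading" (F).

#1: Formalization: ¬(¬P ↔ ¬Q) → (¬S ⊕ R)

¬P = ¬T = F
¬Q = ¬F = T
¬P ↔ ¬Q = F ↔ T = F
¬(¬P ↔ ¬Q) = ¬F = T
¬S = ¬F = T
¬S ⊕ R = T ⊕ F = T
¬(¬P ↔ ¬Q) → (¬S ⊕ R) = T → T = T
Hence #1 is true.

#2: This is (¬R ↑ P) ⊕ ((S ↔ ¬Q) → ¬R).

¬R = ¬F = T
¬R ↑ P = T ↑ T = F
¬Q = ¬F = T
S ↔ ¬Q = F ↔ T = F
¬R = ¬F = T
(S ↔ ¬Q) → ¬R = F → T = T
(¬R ↑ P) ⊕ ((S ↔ ¬Q) → ¬R) = F ⊕ T = T
Thus #2 is true.

#3: In symbols: ((¬R → P) ⊕ (Q ↔ S)) → (S ↔ Q)

¬R = ¬F = T
¬R → P = T → T = T
Q ↔ S = F ↔ F = T
(¬R → P) ⊕ (Q ↔ S) = T ⊕ T = F
S ↔ Q = F ↔ F = T
((¬R → P) ⊕ (Q ↔ S)) → (S ↔ Q) = F → T = T
Hence #3 is true.

True statements: 3 (#1, #2, #3).

3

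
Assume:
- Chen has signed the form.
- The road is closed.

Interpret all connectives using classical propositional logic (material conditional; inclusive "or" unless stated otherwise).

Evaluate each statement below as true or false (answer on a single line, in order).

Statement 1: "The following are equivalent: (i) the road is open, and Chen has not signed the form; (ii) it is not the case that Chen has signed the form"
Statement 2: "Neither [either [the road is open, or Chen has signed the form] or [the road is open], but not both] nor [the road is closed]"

Let G = "the road is closed" (True), S = "Chen has signed the form" (True).

Statement 1: Parsed as (not G and not S) iff not S

not G = not True = False
not S = not True = False
not G and not S = False and False = False
not S = not True = False
(not G and not S) iff not S = False iff False = True
Thus Statement 1 is true.

Statement 2: Formalization: ((not G or S) xor not G) nor G

not G = not True = False
not G or S = False or True = True
not G = not True = False
(not G or S) xor not G = True xor False = True
((not G or S) xor not G) nor G = True nor True = False
Thus Statement 2 is false.

Statement 1 true / Statement 2 false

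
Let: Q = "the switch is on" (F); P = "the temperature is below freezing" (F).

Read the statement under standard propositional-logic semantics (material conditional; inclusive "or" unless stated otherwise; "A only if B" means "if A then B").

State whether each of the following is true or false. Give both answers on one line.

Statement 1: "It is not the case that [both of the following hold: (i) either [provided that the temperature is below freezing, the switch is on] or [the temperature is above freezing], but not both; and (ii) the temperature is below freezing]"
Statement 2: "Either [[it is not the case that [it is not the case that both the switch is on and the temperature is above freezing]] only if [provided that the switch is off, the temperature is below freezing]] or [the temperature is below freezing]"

Statement 1 true, Statement 2 true

Statement 1: In symbols: ~(((P -> Q) xor ~P) & P)

P -> Q = F -> F = T
~P = ~F = T
(P -> Q) xor ~P = T xor T = F
((P -> Q) xor ~P) & P = F & F = F
~(((P -> Q) xor ~P) & P) = ~F = T
Hence Statement 1 is true.

Statement 2: Parsed as (~(Q nand ~P) -> (~Q -> P)) | P

~P = ~F = T
Q nand ~P = F nand T = T
~(Q nand ~P) = ~T = F
~Q = ~F = T
~Q -> P = T -> F = F
~(Q nand ~P) -> (~Q -> P) = F -> F = T
(~(Q nand ~P) -> (~Q -> P)) | P = T | F = T
Thus Statement 2 is true.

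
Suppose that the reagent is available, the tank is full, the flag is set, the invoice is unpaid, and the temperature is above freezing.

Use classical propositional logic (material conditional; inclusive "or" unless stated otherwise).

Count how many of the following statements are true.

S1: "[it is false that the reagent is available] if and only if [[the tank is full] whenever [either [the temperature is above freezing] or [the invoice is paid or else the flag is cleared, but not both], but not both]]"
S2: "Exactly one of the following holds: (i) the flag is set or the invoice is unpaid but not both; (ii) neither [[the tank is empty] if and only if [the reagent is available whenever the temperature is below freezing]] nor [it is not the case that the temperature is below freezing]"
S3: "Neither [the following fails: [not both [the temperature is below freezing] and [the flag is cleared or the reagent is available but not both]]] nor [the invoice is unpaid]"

0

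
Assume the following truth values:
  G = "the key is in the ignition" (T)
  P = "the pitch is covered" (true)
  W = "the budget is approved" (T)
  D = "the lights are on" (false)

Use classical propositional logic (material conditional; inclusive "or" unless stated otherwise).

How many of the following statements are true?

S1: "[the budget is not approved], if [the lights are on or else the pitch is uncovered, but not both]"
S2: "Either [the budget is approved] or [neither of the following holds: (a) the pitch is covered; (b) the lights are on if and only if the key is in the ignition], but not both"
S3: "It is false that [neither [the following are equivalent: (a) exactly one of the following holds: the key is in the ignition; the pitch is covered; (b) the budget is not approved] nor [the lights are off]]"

3

S1: This is (D xor ~P) -> ~W.

~P = ~T = F
D xor ~P = F xor F = F
~W = ~T = F
(D xor ~P) -> ~W = F -> F = T
Thus S1 is true.

S2: In symbols: W xor (P nor (D <-> G))

D <-> G = F <-> T = F
P nor (D <-> G) = T nor F = F
W xor (P nor (D <-> G)) = T xor F = T
So S2 is true.

S3: Parsed as ~(((G xor P) <-> ~W) nor ~D)

G xor P = T xor T = F
~W = ~T = F
(G xor P) <-> ~W = F <-> F = T
~D = ~F = T
((G xor P) <-> ~W) nor ~D = T nor T = F
~(((G xor P) <-> ~W) nor ~D) = ~F = T
Thus S3 is true.

Count: 3.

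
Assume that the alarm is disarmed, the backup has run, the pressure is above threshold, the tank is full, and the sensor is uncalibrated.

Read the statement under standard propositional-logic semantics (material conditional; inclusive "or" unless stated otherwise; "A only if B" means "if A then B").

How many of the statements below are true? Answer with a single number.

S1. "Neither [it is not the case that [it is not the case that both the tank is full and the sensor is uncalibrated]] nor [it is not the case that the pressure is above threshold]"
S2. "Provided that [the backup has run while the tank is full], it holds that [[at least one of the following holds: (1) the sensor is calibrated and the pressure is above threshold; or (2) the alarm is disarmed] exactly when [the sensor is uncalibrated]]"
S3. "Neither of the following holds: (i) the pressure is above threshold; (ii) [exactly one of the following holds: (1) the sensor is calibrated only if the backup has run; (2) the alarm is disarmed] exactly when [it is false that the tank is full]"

Let S = "the tank is full" (T), U = "the sensor is calibrated" (F), R = "the pressure is above threshold" (T), Q = "the backup has run" (T), P = "the alarm is armed" (F).

S1: Parsed as ~(S nand ~U) nor ~R

~U = ~F = T
S nand ~U = T nand T = F
~(S nand ~U) = ~F = T
~R = ~T = F
~(S nand ~U) nor ~R = T nor F = F
So S1 is false.

S2: This is (Q & S) -> (((U & R) | ~P) <-> ~U).

Q & S = T & T = T
U & R = F & T = F
~P = ~F = T
(U & R) | ~P = F | T = T
~U = ~F = T
((U & R) | ~P) <-> ~U = T <-> T = T
(Q & S) -> (((U & R) | ~P) <-> ~U) = T -> T = T
Thus S2 is true.

S3: Formalization: R nor (((U -> Q) xor ~P) <-> ~S)

U -> Q = F -> T = T
~P = ~F = T
(U -> Q) xor ~P = T xor T = F
~S = ~T = F
((U -> Q) xor ~P) <-> ~S = F <-> F = T
R nor (((U -> Q) xor ~P) <-> ~S) = T nor T = F
Thus S3 is false.

True statements: 1.

1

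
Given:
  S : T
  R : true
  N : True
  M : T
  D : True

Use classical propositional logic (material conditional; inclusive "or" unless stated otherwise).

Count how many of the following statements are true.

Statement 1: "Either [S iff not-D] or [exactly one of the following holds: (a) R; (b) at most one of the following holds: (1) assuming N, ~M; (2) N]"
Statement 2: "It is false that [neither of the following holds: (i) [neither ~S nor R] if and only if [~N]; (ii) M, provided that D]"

1

Statement 1: This is (S ↔ ¬D) ∨ (R ⊕ ((N → ¬M) ↑ N)).

¬D = ¬T = F
S ↔ ¬D = T ↔ F = F
¬M = ¬T = F
N → ¬M = T → F = F
(N → ¬M) ↑ N = F ↑ T = T
R ⊕ ((N → ¬M) ↑ N) = T ⊕ T = F
(S ↔ ¬D) ∨ (R ⊕ ((N → ¬M) ↑ N)) = F ∨ F = F
Hence Statement 1 is false.

Statement 2: Formalization: ¬(((¬S ↓ R) ↔ ¬N) ↓ (D → M))

¬S = ¬T = F
¬S ↓ R = F ↓ T = F
¬N = ¬T = F
(¬S ↓ R) ↔ ¬N = F ↔ F = T
D → M = T → T = T
((¬S ↓ R) ↔ ¬N) ↓ (D → M) = T ↓ T = F
¬(((¬S ↓ R) ↔ ¬N) ↓ (D → M)) = ¬F = T
Hence Statement 2 is true.

Count: 1.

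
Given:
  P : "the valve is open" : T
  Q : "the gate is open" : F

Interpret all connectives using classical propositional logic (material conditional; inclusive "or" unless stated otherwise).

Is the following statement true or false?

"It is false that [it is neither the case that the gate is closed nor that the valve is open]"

Values: Q=False, P=True.
Parsed as not (not Q nor P)

not Q = not False = True
not Q nor P = True nor True = False
not (not Q nor P) = not False = True

True.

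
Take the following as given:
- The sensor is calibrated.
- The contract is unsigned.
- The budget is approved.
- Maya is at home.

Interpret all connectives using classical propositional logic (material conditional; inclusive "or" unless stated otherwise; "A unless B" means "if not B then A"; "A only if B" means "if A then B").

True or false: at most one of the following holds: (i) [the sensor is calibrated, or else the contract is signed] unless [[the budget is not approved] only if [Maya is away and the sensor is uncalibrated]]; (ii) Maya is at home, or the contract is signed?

false

Let S = "the sensor is calibrated" (T), P = "the contract is signed" (F), G = "the budget is approved" (T), D = "Maya is at home" (T).
In symbols: ((S ∨ P) ∨ (¬G → (¬D ∧ ¬S))) ↑ (D ∨ P)

S ∨ P = T ∨ F = T
¬G = ¬T = F
¬D = ¬T = F
¬S = ¬T = F
¬D ∧ ¬S = F ∧ F = F
¬G → (¬D ∧ ¬S) = F → F = T
(S ∨ P) ∨ (¬G → (¬D ∧ ¬S)) = T ∨ T = T
D ∨ P = T ∨ F = T
((S ∨ P) ∨ (¬G → (¬D ∧ ¬S))) ↑ (D ∨ P) = T ↑ T = F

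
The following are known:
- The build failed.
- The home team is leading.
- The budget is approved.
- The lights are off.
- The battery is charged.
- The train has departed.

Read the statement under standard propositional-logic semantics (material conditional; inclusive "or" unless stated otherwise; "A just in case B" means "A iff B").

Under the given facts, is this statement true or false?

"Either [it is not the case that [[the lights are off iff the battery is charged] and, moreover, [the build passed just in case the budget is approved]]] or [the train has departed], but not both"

Let V = "the lights are on" (False), D = "the battery is charged" (True), R = "the build passed" (False), S = "the budget is approved" (True), U = "the train has departed" (True).
Formalization: not ((not V iff D) and (R iff S)) xor U

not V = not False = True
not V iff D = True iff True = True
R iff S = False iff True = False
(not V iff D) and (R iff S) = True and False = False
not ((not V iff D) and (R iff S)) = not False = True
not ((not V iff D) and (R iff S)) xor U = True xor True = False

False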